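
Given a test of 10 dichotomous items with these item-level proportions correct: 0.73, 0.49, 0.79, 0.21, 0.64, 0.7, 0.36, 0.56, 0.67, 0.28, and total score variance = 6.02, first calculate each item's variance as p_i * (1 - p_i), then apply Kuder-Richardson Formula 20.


For each item, compute p_i * q_i:
  Item 1: 0.73 * 0.27 = 0.1971
  Item 2: 0.49 * 0.51 = 0.2499
  Item 3: 0.79 * 0.21 = 0.1659
  Item 4: 0.21 * 0.79 = 0.1659
  Item 5: 0.64 * 0.36 = 0.2304
  Item 6: 0.7 * 0.3 = 0.21
  Item 7: 0.36 * 0.64 = 0.2304
  Item 8: 0.56 * 0.44 = 0.2464
  Item 9: 0.67 * 0.33 = 0.2211
  Item 10: 0.28 * 0.72 = 0.2016
Sum(p_i * q_i) = 0.1971 + 0.2499 + 0.1659 + 0.1659 + 0.2304 + 0.21 + 0.2304 + 0.2464 + 0.2211 + 0.2016 = 2.1187
KR-20 = (k/(k-1)) * (1 - Sum(p_i*q_i) / Var_total)
= (10/9) * (1 - 2.1187/6.02)
= 1.1111 * 0.6481
KR-20 = 0.7201

0.7201


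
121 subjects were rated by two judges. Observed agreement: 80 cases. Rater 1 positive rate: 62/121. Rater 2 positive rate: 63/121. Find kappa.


P_o = 80/121 = 0.661157
P_e = (62*63 + 59*58) / 14641 = 0.500512
kappa = (P_o - P_e) / (1 - P_e)
kappa = (0.661157 - 0.500512) / (1 - 0.500512)
kappa = 0.3216

0.3216


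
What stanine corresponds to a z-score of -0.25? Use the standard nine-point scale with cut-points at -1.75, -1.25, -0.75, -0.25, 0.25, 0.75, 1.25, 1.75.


Stanine boundaries: [-1.75, -1.25, -0.75, -0.25, 0.25, 0.75, 1.25, 1.75]
z = -0.25
Check each boundary:
  z >= -1.75 -> could be stanine 2
  z >= -1.25 -> could be stanine 3
  z >= -0.75 -> could be stanine 4
  z >= -0.25 -> could be stanine 5
  z < 0.25
  z < 0.75
  z < 1.25
  z < 1.75
Highest qualifying boundary gives stanine = 5

5


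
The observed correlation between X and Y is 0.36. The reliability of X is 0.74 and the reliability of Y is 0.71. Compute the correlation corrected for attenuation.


r_corrected = rxy / sqrt(rxx * ryy)
= 0.36 / sqrt(0.74 * 0.71)
= 0.36 / sqrt(0.5254)
= 0.36 / 0.724845
r_corrected = 0.4967

0.4967


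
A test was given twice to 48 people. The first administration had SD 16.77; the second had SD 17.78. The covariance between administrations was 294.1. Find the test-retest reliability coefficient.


r = cov(X,Y) / (SD_X * SD_Y)
r = 294.1 / (16.77 * 17.78)
r = 294.1 / 298.1706
r = 0.9863

0.9863


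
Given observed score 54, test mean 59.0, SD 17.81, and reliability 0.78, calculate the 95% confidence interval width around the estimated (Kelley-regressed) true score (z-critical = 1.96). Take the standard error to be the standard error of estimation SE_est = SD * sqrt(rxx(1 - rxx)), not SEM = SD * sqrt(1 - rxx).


True score estimate = 0.78*54 + 0.22*59.0 = 55.1
SE_est = SD * sqrt(rxx * (1 - rxx)) = 17.81 * sqrt(0.78 * 0.22) = 17.81 * sqrt(0.1716) = 7.377727
CI = T_est +/- z * SE_est, so width = 2 * z * SE_est = 2 * 1.96 * 7.377727
Width = 28.9207

28.9207


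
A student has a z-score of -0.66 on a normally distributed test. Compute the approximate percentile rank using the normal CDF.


CDF(z) = 0.5 * (1 + erf(z/sqrt(2)))
erf(-0.4667) = -0.4907
CDF = 0.2546
Percentile rank = 0.2546 * 100 = 25.46

25.46


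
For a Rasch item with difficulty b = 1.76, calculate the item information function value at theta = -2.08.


P = 1/(1+exp(-(-2.08-1.76))) = 0.021
I = P*(1-P) = 0.021 * 0.979
I = 0.0206

0.0206


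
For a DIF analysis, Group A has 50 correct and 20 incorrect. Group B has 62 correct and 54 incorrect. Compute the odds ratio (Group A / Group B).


Odds_A = 50/20 = 2.5
Odds_B = 62/54 = 1.1481
OR = Odds_A / Odds_B = 2.5 / 1.1481
Exactly, OR = (50 * 54) / (20 * 62) = 2700 / 1240
OR = 2.1774

2.1774


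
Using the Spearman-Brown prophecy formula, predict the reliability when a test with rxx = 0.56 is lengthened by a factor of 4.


r_new = (n * rxx) / (1 + (n-1) * rxx)
r_new = (4 * 0.56) / (1 + 3 * 0.56)
r_new = 2.24 / 2.68
r_new = 0.8358

0.8358


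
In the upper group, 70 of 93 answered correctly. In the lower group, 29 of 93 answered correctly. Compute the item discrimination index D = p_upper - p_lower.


p_upper = 70/93 = 0.7527
p_lower = 29/93 = 0.3118
D = 0.7527 - 0.3118 = 0.4409

0.4409


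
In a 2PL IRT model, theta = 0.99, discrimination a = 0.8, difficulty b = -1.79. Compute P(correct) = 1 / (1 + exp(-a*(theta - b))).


a*(theta - b) = 0.8 * (0.99 - -1.79) = 2.224
exp(-2.224) = 0.1082
P = 1 / (1 + 0.1082)
P = 0.9024

0.9024


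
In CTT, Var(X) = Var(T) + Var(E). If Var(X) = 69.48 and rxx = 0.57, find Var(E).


var_true = rxx * var_obs = 0.57 * 69.48 = 39.6036
var_error = var_obs - var_true
var_error = 69.48 - 39.6036
var_error = 29.8764

29.8764


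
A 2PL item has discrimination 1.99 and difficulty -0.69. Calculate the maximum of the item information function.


For 2PL, max info at theta = b = -0.69
I_max = a^2 / 4 = 1.99^2 / 4
= 3.9601 / 4
I_max = 0.99

0.99


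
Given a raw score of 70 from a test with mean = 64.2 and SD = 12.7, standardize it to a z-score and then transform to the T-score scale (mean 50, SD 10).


z = (X - mean) / SD = (70 - 64.2) / 12.7
z = 5.8 / 12.7
z = 0.4567
T-score = T = 50 + 10z
Carry z at full precision (z = 5.8 / 12.7) into the conversion:
T-score = 50 + 10 * (5.8 / 12.7) = 50 + 58 / 12.7
T-score = 50 + 4.5669
T-score = 54.5669

54.5669


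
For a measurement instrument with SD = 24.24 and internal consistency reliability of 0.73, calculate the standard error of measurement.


SEM = SD * sqrt(1 - rxx)
SEM = 24.24 * sqrt(1 - 0.73)
SEM = 24.24 * sqrt(0.27) = 24.24 * 0.519615
SEM = 12.5955

12.5955


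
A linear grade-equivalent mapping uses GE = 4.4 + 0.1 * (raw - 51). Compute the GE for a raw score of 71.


raw - median = 71 - 51 = 20
slope * diff = 0.1 * 20 = 2.0
GE = 4.4 + 2.0
GE = 6.4

6.4


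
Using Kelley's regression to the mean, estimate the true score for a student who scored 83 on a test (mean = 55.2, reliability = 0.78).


T_est = rxx * X + (1 - rxx) * mean
T_est = 0.78 * 83 + 0.22 * 55.2
T_est = 64.74 + 12.144
T_est = 76.884

76.884


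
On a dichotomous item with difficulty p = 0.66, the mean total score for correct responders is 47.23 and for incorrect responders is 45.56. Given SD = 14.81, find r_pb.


q = 1 - p = 0.34
rpb = ((M1 - M0) / SD) * sqrt(p * q)
rpb = ((47.23 - 45.56) / 14.81) * sqrt(0.66 * 0.34)
rpb = 0.0534

0.0534


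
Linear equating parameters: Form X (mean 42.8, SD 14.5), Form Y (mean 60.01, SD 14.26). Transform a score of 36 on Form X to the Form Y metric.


slope = SD_Y / SD_X = 14.26 / 14.5 ~ 0.9834
intercept = mean_Y - slope * mean_X = 60.01 - (14.26 / 14.5) * 42.8 ~ 17.9184
Y = slope * X + intercept. To avoid rounding drift from the rounded slope/intercept, evaluate the equivalent form Y = mean_Y + SD_Y * (X - mean_X) / SD_X at full precision:
Y = 60.01 + 14.26 * (36 - 42.8) / 14.5
Y = 60.01 - 14.26 * 6.8 / 14.5
Y = 60.01 - 96.968 / 14.5
Y = 60.01 - 6.6874
Y = 53.3226

53.3226


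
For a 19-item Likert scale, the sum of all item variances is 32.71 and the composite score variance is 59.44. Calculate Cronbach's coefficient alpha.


alpha = (k/(k-1)) * (1 - sum(si^2)/s_total^2)
= (19/18) * (1 - 32.71/59.44)
alpha = 0.4747

0.4747


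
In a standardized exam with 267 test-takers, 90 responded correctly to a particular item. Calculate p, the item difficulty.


Item difficulty p = number correct / total examinees
p = 90 / 267
p = 0.3371

0.3371


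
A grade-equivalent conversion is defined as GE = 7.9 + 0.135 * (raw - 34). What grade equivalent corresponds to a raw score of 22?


raw - median = 22 - 34 = -12
slope * diff = 0.135 * -12 = -1.62
GE = 7.9 + -1.62
GE = 6.28

6.28


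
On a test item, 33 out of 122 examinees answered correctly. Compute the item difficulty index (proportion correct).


Item difficulty p = number correct / total examinees
p = 33 / 122
p = 0.2705

0.2705


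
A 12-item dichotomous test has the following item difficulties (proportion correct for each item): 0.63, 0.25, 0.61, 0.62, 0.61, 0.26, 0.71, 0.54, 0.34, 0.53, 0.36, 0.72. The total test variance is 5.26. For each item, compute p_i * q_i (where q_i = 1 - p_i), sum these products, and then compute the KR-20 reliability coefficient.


For each item, compute p_i * q_i:
  Item 1: 0.63 * 0.37 = 0.2331
  Item 2: 0.25 * 0.75 = 0.1875
  Item 3: 0.61 * 0.39 = 0.2379
  Item 4: 0.62 * 0.38 = 0.2356
  Item 5: 0.61 * 0.39 = 0.2379
  Item 6: 0.26 * 0.74 = 0.1924
  Item 7: 0.71 * 0.29 = 0.2059
  Item 8: 0.54 * 0.46 = 0.2484
  Item 9: 0.34 * 0.66 = 0.2244
  Item 10: 0.53 * 0.47 = 0.2491
  Item 11: 0.36 * 0.64 = 0.2304
  Item 12: 0.72 * 0.28 = 0.2016
Sum(p_i * q_i) = 0.2331 + 0.1875 + 0.2379 + 0.2356 + 0.2379 + 0.1924 + 0.2059 + 0.2484 + 0.2244 + 0.2491 + 0.2304 + 0.2016 = 2.6842
KR-20 = (k/(k-1)) * (1 - Sum(p_i*q_i) / Var_total)
= (12/11) * (1 - 2.6842/5.26)
= 1.0909 * 0.4897
KR-20 = 0.5342

0.5342


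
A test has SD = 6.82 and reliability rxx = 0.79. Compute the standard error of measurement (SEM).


SEM = SD * sqrt(1 - rxx)
SEM = 6.82 * sqrt(1 - 0.79)
SEM = 6.82 * sqrt(0.21) = 6.82 * 0.458258
SEM = 3.1253

3.1253


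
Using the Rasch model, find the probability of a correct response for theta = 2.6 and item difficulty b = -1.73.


theta - b = 2.6 - -1.73 = 4.33
exp(-(theta - b)) = exp(-4.33) = 0.0132
P = 1 / (1 + 0.0132)
P = 0.987

0.987


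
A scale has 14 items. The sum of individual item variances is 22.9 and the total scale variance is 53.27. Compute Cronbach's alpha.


alpha = (k/(k-1)) * (1 - sum(si^2)/s_total^2)
= (14/13) * (1 - 22.9/53.27)
alpha = 0.614

0.614


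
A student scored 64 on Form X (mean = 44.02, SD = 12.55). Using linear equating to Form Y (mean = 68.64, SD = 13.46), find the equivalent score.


slope = SD_Y / SD_X = 13.46 / 12.55 ~ 1.0725
intercept = mean_Y - slope * mean_X = 68.64 - (13.46 / 12.55) * 44.02 ~ 21.4281
Y = slope * X + intercept. To avoid rounding drift from the rounded slope/intercept, evaluate the equivalent form Y = mean_Y + SD_Y * (X - mean_X) / SD_X at full precision:
Y = 68.64 + 13.46 * (64 - 44.02) / 12.55
Y = 68.64 + 13.46 * 19.98 / 12.55
Y = 68.64 + 268.9308 / 12.55
Y = 68.64 + 21.4287
Y = 90.0687

90.0687


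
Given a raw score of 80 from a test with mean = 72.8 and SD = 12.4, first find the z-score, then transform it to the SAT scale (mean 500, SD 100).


z = (X - mean) / SD = (80 - 72.8) / 12.4
z = 7.2 / 12.4
z = 0.5806
SAT-scale = SAT = 500 + 100z
Carry z at full precision (z = 7.2 / 12.4) into the conversion:
SAT-scale = 500 + 100 * (7.2 / 12.4) = 500 + 720 / 12.4
SAT-scale = 500 + 58.0645
SAT-scale = 558.0645

558.0645


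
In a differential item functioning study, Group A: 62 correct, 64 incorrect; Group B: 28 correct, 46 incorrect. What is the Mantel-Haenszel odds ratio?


Odds_A = 62/64 = 0.9688
Odds_B = 28/46 = 0.6087
OR = Odds_A / Odds_B = 0.9688 / 0.6087
Exactly, OR = (62 * 46) / (64 * 28) = 2852 / 1792
OR = 1.5915

1.5915


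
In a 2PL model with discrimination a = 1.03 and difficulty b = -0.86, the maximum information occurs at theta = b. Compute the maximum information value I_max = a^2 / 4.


For 2PL, max info at theta = b = -0.86
I_max = a^2 / 4 = 1.03^2 / 4
= 1.0609 / 4
I_max = 0.2652

0.2652


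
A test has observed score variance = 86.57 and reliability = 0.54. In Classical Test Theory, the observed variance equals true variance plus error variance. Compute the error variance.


var_true = rxx * var_obs = 0.54 * 86.57 = 46.7478
var_error = var_obs - var_true
var_error = 86.57 - 46.7478
var_error = 39.8222

39.8222


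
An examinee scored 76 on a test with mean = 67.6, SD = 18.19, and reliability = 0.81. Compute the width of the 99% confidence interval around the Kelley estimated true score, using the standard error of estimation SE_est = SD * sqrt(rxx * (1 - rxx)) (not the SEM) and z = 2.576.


True score estimate = 0.81*76 + 0.19*67.6 = 74.404
SE_est = SD * sqrt(rxx * (1 - rxx)) = 18.19 * sqrt(0.81 * 0.19) = 18.19 * sqrt(0.1539) = 7.135953
CI = T_est +/- z * SE_est, so width = 2 * z * SE_est = 2 * 2.576 * 7.135953
Width = 36.7644

36.7644


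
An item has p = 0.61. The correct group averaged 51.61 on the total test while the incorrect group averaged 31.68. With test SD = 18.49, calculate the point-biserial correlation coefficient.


q = 1 - p = 0.39
rpb = ((M1 - M0) / SD) * sqrt(p * q)
rpb = ((51.61 - 31.68) / 18.49) * sqrt(0.61 * 0.39)
rpb = 0.5257

0.5257


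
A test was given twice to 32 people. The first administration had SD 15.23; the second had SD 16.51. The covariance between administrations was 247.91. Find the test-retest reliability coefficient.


r = cov(X,Y) / (SD_X * SD_Y)
r = 247.91 / (15.23 * 16.51)
r = 247.91 / 251.4473
r = 0.9859

0.9859


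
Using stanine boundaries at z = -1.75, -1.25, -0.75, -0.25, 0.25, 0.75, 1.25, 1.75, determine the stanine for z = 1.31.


Stanine boundaries: [-1.75, -1.25, -0.75, -0.25, 0.25, 0.75, 1.25, 1.75]
z = 1.31
Check each boundary:
  z >= -1.75 -> could be stanine 2
  z >= -1.25 -> could be stanine 3
  z >= -0.75 -> could be stanine 4
  z >= -0.25 -> could be stanine 5
  z >= 0.25 -> could be stanine 6
  z >= 0.75 -> could be stanine 7
  z >= 1.25 -> could be stanine 8
  z < 1.75
Highest qualifying boundary gives stanine = 8

8


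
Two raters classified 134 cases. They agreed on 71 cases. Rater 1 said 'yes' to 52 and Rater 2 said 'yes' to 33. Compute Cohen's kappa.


P_o = 71/134 = 0.529851
P_e = (52*33 + 82*101) / 17956 = 0.556806
kappa = (P_o - P_e) / (1 - P_e)
kappa = (0.529851 - 0.556806) / (1 - 0.556806)
kappa = -0.0608

-0.0608


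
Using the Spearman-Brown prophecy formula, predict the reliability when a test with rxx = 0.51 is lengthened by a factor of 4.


r_new = (n * rxx) / (1 + (n-1) * rxx)
r_new = (4 * 0.51) / (1 + 3 * 0.51)
r_new = 2.04 / 2.53
r_new = 0.8063

0.8063


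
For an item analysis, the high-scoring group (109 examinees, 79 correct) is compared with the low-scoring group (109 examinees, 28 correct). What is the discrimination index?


p_upper = 79/109 = 0.7248
p_lower = 28/109 = 0.2569
D = 0.7248 - 0.2569 = 0.4679

0.4679


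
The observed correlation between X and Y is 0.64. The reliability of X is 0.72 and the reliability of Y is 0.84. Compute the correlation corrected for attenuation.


r_corrected = rxy / sqrt(rxx * ryy)
= 0.64 / sqrt(0.72 * 0.84)
= 0.64 / sqrt(0.6048)
= 0.64 / 0.777689
r_corrected = 0.823

0.823


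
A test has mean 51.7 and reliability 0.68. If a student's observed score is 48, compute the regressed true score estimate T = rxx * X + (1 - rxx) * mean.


T_est = rxx * X + (1 - rxx) * mean
T_est = 0.68 * 48 + 0.32 * 51.7
T_est = 32.64 + 16.544
T_est = 49.184

49.184


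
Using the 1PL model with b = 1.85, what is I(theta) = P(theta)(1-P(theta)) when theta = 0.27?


P = 1/(1+exp(-(0.27-1.85))) = 0.1708
I = P*(1-P) = 0.1708 * 0.8292
I = 0.1416

0.1416


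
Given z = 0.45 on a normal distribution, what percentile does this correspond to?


CDF(z) = 0.5 * (1 + erf(z/sqrt(2)))
erf(0.3182) = 0.3473
CDF = 0.6736
Percentile rank = 0.6736 * 100 = 67.36

67.36


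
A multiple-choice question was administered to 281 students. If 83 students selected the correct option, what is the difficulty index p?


Item difficulty p = number correct / total examinees
p = 83 / 281
p = 0.2954

0.2954


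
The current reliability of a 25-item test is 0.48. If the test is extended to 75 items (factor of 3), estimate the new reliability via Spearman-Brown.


r_new = (n * rxx) / (1 + (n-1) * rxx)
r_new = (3 * 0.48) / (1 + 2 * 0.48)
r_new = 1.44 / 1.96
r_new = 0.7347

0.7347


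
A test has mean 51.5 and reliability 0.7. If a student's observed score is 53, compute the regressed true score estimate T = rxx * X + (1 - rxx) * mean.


T_est = rxx * X + (1 - rxx) * mean
T_est = 0.7 * 53 + 0.3 * 51.5
T_est = 37.1 + 15.45
T_est = 52.55

52.55


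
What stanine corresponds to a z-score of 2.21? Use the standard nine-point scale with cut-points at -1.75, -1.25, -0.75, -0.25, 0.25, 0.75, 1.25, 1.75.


Stanine boundaries: [-1.75, -1.25, -0.75, -0.25, 0.25, 0.75, 1.25, 1.75]
z = 2.21
Check each boundary:
  z >= -1.75 -> could be stanine 2
  z >= -1.25 -> could be stanine 3
  z >= -0.75 -> could be stanine 4
  z >= -0.25 -> could be stanine 5
  z >= 0.25 -> could be stanine 6
  z >= 0.75 -> could be stanine 7
  z >= 1.25 -> could be stanine 8
  z >= 1.75 -> could be stanine 9
Highest qualifying boundary gives stanine = 9

9


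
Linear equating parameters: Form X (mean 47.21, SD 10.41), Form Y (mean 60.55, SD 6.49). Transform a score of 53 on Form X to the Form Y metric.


slope = SD_Y / SD_X = 6.49 / 10.41 ~ 0.6234
intercept = mean_Y - slope * mean_X = 60.55 - (6.49 / 10.41) * 47.21 ~ 31.1174
Y = slope * X + intercept. To avoid rounding drift from the rounded slope/intercept, evaluate the equivalent form Y = mean_Y + SD_Y * (X - mean_X) / SD_X at full precision:
Y = 60.55 + 6.49 * (53 - 47.21) / 10.41
Y = 60.55 + 6.49 * 5.79 / 10.41
Y = 60.55 + 37.5771 / 10.41
Y = 60.55 + 3.6097
Y = 64.1597

64.1597


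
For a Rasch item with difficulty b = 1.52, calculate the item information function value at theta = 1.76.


P = 1/(1+exp(-(1.76-1.52))) = 0.5597
I = P*(1-P) = 0.5597 * 0.4403
I = 0.2464

0.2464


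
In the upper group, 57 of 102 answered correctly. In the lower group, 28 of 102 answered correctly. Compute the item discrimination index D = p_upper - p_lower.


p_upper = 57/102 = 0.5588
p_lower = 28/102 = 0.2745
D = 0.5588 - 0.2745 = 0.2843

0.2843


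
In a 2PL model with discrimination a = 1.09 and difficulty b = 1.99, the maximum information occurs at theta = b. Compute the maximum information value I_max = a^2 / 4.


For 2PL, max info at theta = b = 1.99
I_max = a^2 / 4 = 1.09^2 / 4
= 1.1881 / 4
I_max = 0.297

0.297


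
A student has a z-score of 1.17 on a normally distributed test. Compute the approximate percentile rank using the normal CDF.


CDF(z) = 0.5 * (1 + erf(z/sqrt(2)))
erf(0.8273) = 0.758
CDF = 0.879
Percentile rank = 0.879 * 100 = 87.9

87.9


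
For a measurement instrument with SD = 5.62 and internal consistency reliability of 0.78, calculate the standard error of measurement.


SEM = SD * sqrt(1 - rxx)
SEM = 5.62 * sqrt(1 - 0.78)
SEM = 5.62 * sqrt(0.22) = 5.62 * 0.469042
SEM = 2.636

2.636


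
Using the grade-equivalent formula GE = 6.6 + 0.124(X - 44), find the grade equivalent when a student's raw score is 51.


raw - median = 51 - 44 = 7
slope * diff = 0.124 * 7 = 0.868
GE = 6.6 + 0.868
GE = 7.468

7.468


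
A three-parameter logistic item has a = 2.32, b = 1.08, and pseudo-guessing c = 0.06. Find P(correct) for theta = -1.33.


logit = 2.32*(-1.33 - 1.08) = -5.5912
P* = 1/(1 + exp(--5.5912)) = 0.0037
P = 0.06 + (1 - 0.06) * 0.0037
P = 0.0635

0.0635


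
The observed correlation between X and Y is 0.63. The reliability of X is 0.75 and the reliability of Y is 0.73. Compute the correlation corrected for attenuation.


r_corrected = rxy / sqrt(rxx * ryy)
= 0.63 / sqrt(0.75 * 0.73)
= 0.63 / sqrt(0.5475)
= 0.63 / 0.739932
r_corrected = 0.8514

0.8514


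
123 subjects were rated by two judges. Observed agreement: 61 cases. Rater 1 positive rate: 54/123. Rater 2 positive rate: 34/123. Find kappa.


P_o = 61/123 = 0.495935
P_e = (54*34 + 69*89) / 15129 = 0.527266
kappa = (P_o - P_e) / (1 - P_e)
kappa = (0.495935 - 0.527266) / (1 - 0.527266)
kappa = -0.0663

-0.0663


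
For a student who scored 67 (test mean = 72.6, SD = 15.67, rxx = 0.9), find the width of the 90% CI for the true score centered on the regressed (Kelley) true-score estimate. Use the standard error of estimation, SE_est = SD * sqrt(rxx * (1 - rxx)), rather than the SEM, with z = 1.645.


True score estimate = 0.9*67 + 0.1*72.6 = 67.56
SE_est = SD * sqrt(rxx * (1 - rxx)) = 15.67 * sqrt(0.9 * 0.1) = 15.67 * sqrt(0.09) = 4.701
CI = T_est +/- z * SE_est, so width = 2 * z * SE_est = 2 * 1.645 * 4.701
Width = 15.4663

15.4663


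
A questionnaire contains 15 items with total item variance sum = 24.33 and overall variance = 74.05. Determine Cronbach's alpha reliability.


alpha = (k/(k-1)) * (1 - sum(si^2)/s_total^2)
= (15/14) * (1 - 24.33/74.05)
alpha = 0.7194

0.7194


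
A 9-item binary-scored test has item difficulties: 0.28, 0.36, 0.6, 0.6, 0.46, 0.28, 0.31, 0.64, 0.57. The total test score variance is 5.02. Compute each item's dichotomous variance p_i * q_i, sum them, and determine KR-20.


For each item, compute p_i * q_i:
  Item 1: 0.28 * 0.72 = 0.2016
  Item 2: 0.36 * 0.64 = 0.2304
  Item 3: 0.6 * 0.4 = 0.24
  Item 4: 0.6 * 0.4 = 0.24
  Item 5: 0.46 * 0.54 = 0.2484
  Item 6: 0.28 * 0.72 = 0.2016
  Item 7: 0.31 * 0.69 = 0.2139
  Item 8: 0.64 * 0.36 = 0.2304
  Item 9: 0.57 * 0.43 = 0.2451
Sum(p_i * q_i) = 0.2016 + 0.2304 + 0.24 + 0.24 + 0.2484 + 0.2016 + 0.2139 + 0.2304 + 0.2451 = 2.0514
KR-20 = (k/(k-1)) * (1 - Sum(p_i*q_i) / Var_total)
= (9/8) * (1 - 2.0514/5.02)
= 1.125 * 0.5914
KR-20 = 0.6653

0.6653


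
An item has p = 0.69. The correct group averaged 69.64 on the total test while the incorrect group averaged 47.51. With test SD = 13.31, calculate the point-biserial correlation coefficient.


q = 1 - p = 0.31
rpb = ((M1 - M0) / SD) * sqrt(p * q)
rpb = ((69.64 - 47.51) / 13.31) * sqrt(0.69 * 0.31)
rpb = 0.769

0.769


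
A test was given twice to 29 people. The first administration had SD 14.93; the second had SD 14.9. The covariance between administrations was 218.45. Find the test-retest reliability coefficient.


r = cov(X,Y) / (SD_X * SD_Y)
r = 218.45 / (14.93 * 14.9)
r = 218.45 / 222.457
r = 0.982

0.982


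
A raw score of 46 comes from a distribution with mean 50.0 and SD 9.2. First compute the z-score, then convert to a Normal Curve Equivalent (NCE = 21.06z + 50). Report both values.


z = (X - mean) / SD = (46 - 50.0) / 9.2
z = -4.0 / 9.2
z = -0.4348
NCE = NCE = 21.06z + 50
Carry z at full precision (z = -4.0 / 9.2) into the conversion:
NCE = 21.06 * (-4.0 / 9.2) + 50 = -84.24 / 9.2 + 50
NCE = -9.1565 + 50
NCE = 40.8435

40.8435


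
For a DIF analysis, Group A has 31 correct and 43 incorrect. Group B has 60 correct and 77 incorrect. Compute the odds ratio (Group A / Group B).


Odds_A = 31/43 = 0.7209
Odds_B = 60/77 = 0.7792
OR = Odds_A / Odds_B = 0.7209 / 0.7792
Exactly, OR = (31 * 77) / (43 * 60) = 2387 / 2580
OR = 0.9252

0.9252


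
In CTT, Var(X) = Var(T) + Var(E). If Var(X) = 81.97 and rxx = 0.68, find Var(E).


var_true = rxx * var_obs = 0.68 * 81.97 = 55.7396
var_error = var_obs - var_true
var_error = 81.97 - 55.7396
var_error = 26.2304

26.2304


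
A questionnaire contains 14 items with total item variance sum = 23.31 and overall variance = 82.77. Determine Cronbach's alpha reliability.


alpha = (k/(k-1)) * (1 - sum(si^2)/s_total^2)
= (14/13) * (1 - 23.31/82.77)
alpha = 0.7736

0.7736


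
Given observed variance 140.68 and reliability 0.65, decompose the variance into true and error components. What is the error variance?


var_true = rxx * var_obs = 0.65 * 140.68 = 91.442
var_error = var_obs - var_true
var_error = 140.68 - 91.442
var_error = 49.238

49.238


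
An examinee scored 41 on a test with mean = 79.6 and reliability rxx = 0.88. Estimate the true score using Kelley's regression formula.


T_est = rxx * X + (1 - rxx) * mean
T_est = 0.88 * 41 + 0.12 * 79.6
T_est = 36.08 + 9.552
T_est = 45.632

45.632


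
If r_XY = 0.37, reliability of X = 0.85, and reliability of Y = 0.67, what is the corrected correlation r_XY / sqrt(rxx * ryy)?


r_corrected = rxy / sqrt(rxx * ryy)
= 0.37 / sqrt(0.85 * 0.67)
= 0.37 / sqrt(0.5695)
= 0.37 / 0.754652
r_corrected = 0.4903

0.4903


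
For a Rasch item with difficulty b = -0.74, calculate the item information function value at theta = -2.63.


P = 1/(1+exp(-(-2.63--0.74))) = 0.1312
I = P*(1-P) = 0.1312 * 0.8688
I = 0.114

0.114


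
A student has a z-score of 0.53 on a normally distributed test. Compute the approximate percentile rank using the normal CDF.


CDF(z) = 0.5 * (1 + erf(z/sqrt(2)))
erf(0.3748) = 0.4039
CDF = 0.7019
Percentile rank = 0.7019 * 100 = 70.19

70.19


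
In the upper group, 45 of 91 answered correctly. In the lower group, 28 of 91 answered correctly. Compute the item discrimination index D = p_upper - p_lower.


p_upper = 45/91 = 0.4945
p_lower = 28/91 = 0.3077
D = 0.4945 - 0.3077 = 0.1868

0.1868


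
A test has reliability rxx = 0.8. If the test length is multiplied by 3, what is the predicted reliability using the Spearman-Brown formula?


r_new = (n * rxx) / (1 + (n-1) * rxx)
r_new = (3 * 0.8) / (1 + 2 * 0.8)
r_new = 2.4 / 2.6
r_new = 0.9231

0.9231


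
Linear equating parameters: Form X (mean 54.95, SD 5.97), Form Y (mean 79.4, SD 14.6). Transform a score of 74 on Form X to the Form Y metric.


slope = SD_Y / SD_X = 14.6 / 5.97 ~ 2.4456
intercept = mean_Y - slope * mean_X = 79.4 - (14.6 / 5.97) * 54.95 ~ -54.9836
Y = slope * X + intercept. To avoid rounding drift from the rounded slope/intercept, evaluate the equivalent form Y = mean_Y + SD_Y * (X - mean_X) / SD_X at full precision:
Y = 79.4 + 14.6 * (74 - 54.95) / 5.97
Y = 79.4 + 14.6 * 19.05 / 5.97
Y = 79.4 + 278.13 / 5.97
Y = 79.4 + 46.5879
Y = 125.9879

125.9879


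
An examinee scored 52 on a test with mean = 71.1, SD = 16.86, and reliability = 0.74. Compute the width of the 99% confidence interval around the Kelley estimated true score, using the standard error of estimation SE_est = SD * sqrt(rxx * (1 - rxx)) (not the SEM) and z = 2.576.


True score estimate = 0.74*52 + 0.26*71.1 = 56.966
SE_est = SD * sqrt(rxx * (1 - rxx)) = 16.86 * sqrt(0.74 * 0.26) = 16.86 * sqrt(0.1924) = 7.395373
CI = T_est +/- z * SE_est, so width = 2 * z * SE_est = 2 * 2.576 * 7.395373
Width = 38.101

38.101


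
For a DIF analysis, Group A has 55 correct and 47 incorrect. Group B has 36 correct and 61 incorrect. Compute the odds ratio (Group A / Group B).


Odds_A = 55/47 = 1.1702
Odds_B = 36/61 = 0.5902
OR = Odds_A / Odds_B = 1.1702 / 0.5902
Exactly, OR = (55 * 61) / (47 * 36) = 3355 / 1692
OR = 1.9829

1.9829


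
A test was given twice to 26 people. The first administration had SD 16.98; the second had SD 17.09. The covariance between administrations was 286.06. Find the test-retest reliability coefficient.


r = cov(X,Y) / (SD_X * SD_Y)
r = 286.06 / (16.98 * 17.09)
r = 286.06 / 290.1882
r = 0.9858

0.9858


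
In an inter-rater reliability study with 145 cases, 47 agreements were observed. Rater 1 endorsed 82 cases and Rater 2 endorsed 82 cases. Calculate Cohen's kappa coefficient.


P_o = 47/145 = 0.324138
P_e = (82*82 + 63*63) / 21025 = 0.508585
kappa = (P_o - P_e) / (1 - P_e)
kappa = (0.324138 - 0.508585) / (1 - 0.508585)
kappa = -0.3753

-0.3753


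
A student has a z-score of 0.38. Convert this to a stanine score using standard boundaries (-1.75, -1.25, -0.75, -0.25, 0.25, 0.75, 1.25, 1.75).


Stanine boundaries: [-1.75, -1.25, -0.75, -0.25, 0.25, 0.75, 1.25, 1.75]
z = 0.38
Check each boundary:
  z >= -1.75 -> could be stanine 2
  z >= -1.25 -> could be stanine 3
  z >= -0.75 -> could be stanine 4
  z >= -0.25 -> could be stanine 5
  z >= 0.25 -> could be stanine 6
  z < 0.75
  z < 1.25
  z < 1.75
Highest qualifying boundary gives stanine = 6

6


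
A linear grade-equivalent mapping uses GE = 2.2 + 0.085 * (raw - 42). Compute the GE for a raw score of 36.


raw - median = 36 - 42 = -6
slope * diff = 0.085 * -6 = -0.51
GE = 2.2 + -0.51
GE = 1.69

1.69


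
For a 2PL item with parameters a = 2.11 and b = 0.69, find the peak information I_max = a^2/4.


For 2PL, max info at theta = b = 0.69
I_max = a^2 / 4 = 2.11^2 / 4
= 4.4521 / 4
I_max = 1.113

1.113


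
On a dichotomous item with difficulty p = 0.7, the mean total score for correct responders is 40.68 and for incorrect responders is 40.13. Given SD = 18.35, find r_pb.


q = 1 - p = 0.3
rpb = ((M1 - M0) / SD) * sqrt(p * q)
rpb = ((40.68 - 40.13) / 18.35) * sqrt(0.7 * 0.3)
rpb = 0.0137

0.0137


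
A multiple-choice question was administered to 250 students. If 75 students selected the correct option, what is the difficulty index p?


Item difficulty p = number correct / total examinees
p = 75 / 250
p = 0.3

0.3


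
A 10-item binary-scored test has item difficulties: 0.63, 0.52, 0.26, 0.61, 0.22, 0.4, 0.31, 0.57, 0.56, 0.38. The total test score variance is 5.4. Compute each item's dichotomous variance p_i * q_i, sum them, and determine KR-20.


For each item, compute p_i * q_i:
  Item 1: 0.63 * 0.37 = 0.2331
  Item 2: 0.52 * 0.48 = 0.2496
  Item 3: 0.26 * 0.74 = 0.1924
  Item 4: 0.61 * 0.39 = 0.2379
  Item 5: 0.22 * 0.78 = 0.1716
  Item 6: 0.4 * 0.6 = 0.24
  Item 7: 0.31 * 0.69 = 0.2139
  Item 8: 0.57 * 0.43 = 0.2451
  Item 9: 0.56 * 0.44 = 0.2464
  Item 10: 0.38 * 0.62 = 0.2356
Sum(p_i * q_i) = 0.2331 + 0.2496 + 0.1924 + 0.2379 + 0.1716 + 0.24 + 0.2139 + 0.2451 + 0.2464 + 0.2356 = 2.2656
KR-20 = (k/(k-1)) * (1 - Sum(p_i*q_i) / Var_total)
= (10/9) * (1 - 2.2656/5.4)
= 1.1111 * 0.5804
KR-20 = 0.6449

0.6449


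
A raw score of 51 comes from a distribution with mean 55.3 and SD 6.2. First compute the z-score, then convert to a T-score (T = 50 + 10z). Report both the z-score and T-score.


z = (X - mean) / SD = (51 - 55.3) / 6.2
z = -4.3 / 6.2
z = -0.6935
T-score = T = 50 + 10z
Carry z at full precision (z = -4.3 / 6.2) into the conversion:
T-score = 50 + 10 * (-4.3 / 6.2) = 50 + -43 / 6.2
T-score = 50 + -6.9355
T-score = 43.0645

43.0645


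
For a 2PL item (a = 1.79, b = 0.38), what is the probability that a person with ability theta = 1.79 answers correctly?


a*(theta - b) = 1.79 * (1.79 - 0.38) = 2.5239
exp(-2.5239) = 0.0801
P = 1 / (1 + 0.0801)
P = 0.9258

0.9258


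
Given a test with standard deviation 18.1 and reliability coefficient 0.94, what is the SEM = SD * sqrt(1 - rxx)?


SEM = SD * sqrt(1 - rxx)
SEM = 18.1 * sqrt(1 - 0.94)
SEM = 18.1 * sqrt(0.06) = 18.1 * 0.244949
SEM = 4.4336

4.4336


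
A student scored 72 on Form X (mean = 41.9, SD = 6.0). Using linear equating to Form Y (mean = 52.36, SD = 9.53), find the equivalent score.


slope = SD_Y / SD_X = 9.53 / 6.0 ~ 1.5883
intercept = mean_Y - slope * mean_X = 52.36 - (9.53 / 6.0) * 41.9 ~ -14.1912
Y = slope * X + intercept. To avoid rounding drift from the rounded slope/intercept, evaluate the equivalent form Y = mean_Y + SD_Y * (X - mean_X) / SD_X at full precision:
Y = 52.36 + 9.53 * (72 - 41.9) / 6.0
Y = 52.36 + 9.53 * 30.1 / 6.0
Y = 52.36 + 286.853 / 6.0
Y = 52.36 + 47.8088
Y = 100.1688

100.1688


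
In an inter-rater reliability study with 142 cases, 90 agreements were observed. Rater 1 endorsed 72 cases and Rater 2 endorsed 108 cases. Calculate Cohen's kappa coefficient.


P_o = 90/142 = 0.633803
P_e = (72*108 + 70*34) / 20164 = 0.50367
kappa = (P_o - P_e) / (1 - P_e)
kappa = (0.633803 - 0.50367) / (1 - 0.50367)
kappa = 0.2622

0.2622


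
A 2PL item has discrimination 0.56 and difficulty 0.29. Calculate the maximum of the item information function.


For 2PL, max info at theta = b = 0.29
I_max = a^2 / 4 = 0.56^2 / 4
= 0.3136 / 4
I_max = 0.0784

0.0784


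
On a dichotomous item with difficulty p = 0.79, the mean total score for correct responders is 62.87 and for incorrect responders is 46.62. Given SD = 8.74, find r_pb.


q = 1 - p = 0.21
rpb = ((M1 - M0) / SD) * sqrt(p * q)
rpb = ((62.87 - 46.62) / 8.74) * sqrt(0.79 * 0.21)
rpb = 0.7573

0.7573


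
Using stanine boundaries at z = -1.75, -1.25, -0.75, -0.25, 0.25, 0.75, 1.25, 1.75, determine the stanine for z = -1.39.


Stanine boundaries: [-1.75, -1.25, -0.75, -0.25, 0.25, 0.75, 1.25, 1.75]
z = -1.39
Check each boundary:
  z >= -1.75 -> could be stanine 2
  z < -1.25
  z < -0.75
  z < -0.25
  z < 0.25
  z < 0.75
  z < 1.25
  z < 1.75
Highest qualifying boundary gives stanine = 2

2


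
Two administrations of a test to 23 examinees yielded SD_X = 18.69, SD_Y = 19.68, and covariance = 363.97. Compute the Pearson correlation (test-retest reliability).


r = cov(X,Y) / (SD_X * SD_Y)
r = 363.97 / (18.69 * 19.68)
r = 363.97 / 367.8192
r = 0.9895

0.9895


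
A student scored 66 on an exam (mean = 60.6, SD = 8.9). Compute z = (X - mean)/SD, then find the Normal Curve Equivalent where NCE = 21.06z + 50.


z = (X - mean) / SD = (66 - 60.6) / 8.9
z = 5.4 / 8.9
z = 0.6067
NCE = NCE = 21.06z + 50
Carry z at full precision (z = 5.4 / 8.9) into the conversion:
NCE = 21.06 * (5.4 / 8.9) + 50 = 113.724 / 8.9 + 50
NCE = 12.778 + 50
NCE = 62.778

62.778


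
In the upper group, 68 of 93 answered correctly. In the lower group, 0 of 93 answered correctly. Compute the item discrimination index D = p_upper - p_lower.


p_upper = 68/93 = 0.7312
p_lower = 0/93 = 0.0
D = 0.7312 - 0.0 = 0.7312

0.7312


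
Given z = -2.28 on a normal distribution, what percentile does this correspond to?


CDF(z) = 0.5 * (1 + erf(z/sqrt(2)))
erf(-1.6122) = -0.9774
CDF = 0.0113
Percentile rank = 0.0113 * 100 = 1.13

1.13


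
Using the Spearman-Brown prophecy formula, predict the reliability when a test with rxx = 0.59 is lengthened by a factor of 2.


r_new = (n * rxx) / (1 + (n-1) * rxx)
r_new = (2 * 0.59) / (1 + 1 * 0.59)
r_new = 1.18 / 1.59
r_new = 0.7421

0.7421


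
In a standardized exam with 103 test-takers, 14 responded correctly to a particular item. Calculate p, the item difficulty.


Item difficulty p = number correct / total examinees
p = 14 / 103
p = 0.1359

0.1359


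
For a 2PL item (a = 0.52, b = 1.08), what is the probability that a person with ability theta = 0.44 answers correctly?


a*(theta - b) = 0.52 * (0.44 - 1.08) = -0.3328
exp(--0.3328) = 1.3949
P = 1 / (1 + 1.3949)
P = 0.4176

0.4176


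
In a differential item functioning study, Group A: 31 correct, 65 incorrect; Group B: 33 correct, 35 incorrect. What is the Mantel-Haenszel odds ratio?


Odds_A = 31/65 = 0.4769
Odds_B = 33/35 = 0.9429
OR = Odds_A / Odds_B = 0.4769 / 0.9429
Exactly, OR = (31 * 35) / (65 * 33) = 1085 / 2145
OR = 0.5058

0.5058


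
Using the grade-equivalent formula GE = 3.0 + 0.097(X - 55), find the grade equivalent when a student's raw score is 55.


raw - median = 55 - 55 = 0
slope * diff = 0.097 * 0 = 0.0
GE = 3.0 + 0.0
GE = 3.0

3.0


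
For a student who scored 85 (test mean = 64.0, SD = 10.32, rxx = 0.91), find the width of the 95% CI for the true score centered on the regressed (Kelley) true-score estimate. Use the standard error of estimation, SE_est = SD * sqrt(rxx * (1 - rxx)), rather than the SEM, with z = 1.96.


True score estimate = 0.91*85 + 0.09*64.0 = 83.11
SE_est = SD * sqrt(rxx * (1 - rxx)) = 10.32 * sqrt(0.91 * 0.09) = 10.32 * sqrt(0.0819) = 2.953396
CI = T_est +/- z * SE_est, so width = 2 * z * SE_est = 2 * 1.96 * 2.953396
Width = 11.5773

11.5773


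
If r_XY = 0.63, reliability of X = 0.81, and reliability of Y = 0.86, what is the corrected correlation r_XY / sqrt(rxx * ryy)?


r_corrected = rxy / sqrt(rxx * ryy)
= 0.63 / sqrt(0.81 * 0.86)
= 0.63 / sqrt(0.6966)
= 0.63 / 0.834626
r_corrected = 0.7548

0.7548


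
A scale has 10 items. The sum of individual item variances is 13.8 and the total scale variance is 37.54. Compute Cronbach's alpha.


alpha = (k/(k-1)) * (1 - sum(si^2)/s_total^2)
= (10/9) * (1 - 13.8/37.54)
alpha = 0.7027

0.7027


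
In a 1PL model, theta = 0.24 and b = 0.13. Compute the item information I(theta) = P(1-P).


P = 1/(1+exp(-(0.24-0.13))) = 0.5275
I = P*(1-P) = 0.5275 * 0.4725
I = 0.2492

0.2492


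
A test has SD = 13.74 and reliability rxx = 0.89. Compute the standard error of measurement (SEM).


SEM = SD * sqrt(1 - rxx)
SEM = 13.74 * sqrt(1 - 0.89)
SEM = 13.74 * sqrt(0.11) = 13.74 * 0.331662
SEM = 4.557

4.557


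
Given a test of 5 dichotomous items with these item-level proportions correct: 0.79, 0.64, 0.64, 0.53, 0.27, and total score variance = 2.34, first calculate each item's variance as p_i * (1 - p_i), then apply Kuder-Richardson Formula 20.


For each item, compute p_i * q_i:
  Item 1: 0.79 * 0.21 = 0.1659
  Item 2: 0.64 * 0.36 = 0.2304
  Item 3: 0.64 * 0.36 = 0.2304
  Item 4: 0.53 * 0.47 = 0.2491
  Item 5: 0.27 * 0.73 = 0.1971
Sum(p_i * q_i) = 0.1659 + 0.2304 + 0.2304 + 0.2491 + 0.1971 = 1.0729
KR-20 = (k/(k-1)) * (1 - Sum(p_i*q_i) / Var_total)
= (5/4) * (1 - 1.0729/2.34)
= 1.25 * 0.5415
KR-20 = 0.6769

0.6769


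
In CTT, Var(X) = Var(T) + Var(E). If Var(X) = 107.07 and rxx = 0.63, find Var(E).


var_true = rxx * var_obs = 0.63 * 107.07 = 67.4541
var_error = var_obs - var_true
var_error = 107.07 - 67.4541
var_error = 39.6159

39.6159


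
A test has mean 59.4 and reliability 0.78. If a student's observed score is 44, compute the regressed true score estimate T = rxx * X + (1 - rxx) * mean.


T_est = rxx * X + (1 - rxx) * mean
T_est = 0.78 * 44 + 0.22 * 59.4
T_est = 34.32 + 13.068
T_est = 47.388

47.388


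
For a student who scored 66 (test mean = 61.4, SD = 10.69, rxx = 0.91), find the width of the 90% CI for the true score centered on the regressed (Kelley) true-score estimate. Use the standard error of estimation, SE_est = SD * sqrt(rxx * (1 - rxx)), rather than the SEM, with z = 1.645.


True score estimate = 0.91*66 + 0.09*61.4 = 65.586
SE_est = SD * sqrt(rxx * (1 - rxx)) = 10.69 * sqrt(0.91 * 0.09) = 10.69 * sqrt(0.0819) = 3.059283
CI = T_est +/- z * SE_est, so width = 2 * z * SE_est = 2 * 1.645 * 3.059283
Width = 10.065

10.065


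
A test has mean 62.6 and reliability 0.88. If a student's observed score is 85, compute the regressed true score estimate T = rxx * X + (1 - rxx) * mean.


T_est = rxx * X + (1 - rxx) * mean
T_est = 0.88 * 85 + 0.12 * 62.6
T_est = 74.8 + 7.512
T_est = 82.312

82.312


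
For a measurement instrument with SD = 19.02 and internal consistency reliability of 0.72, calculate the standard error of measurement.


SEM = SD * sqrt(1 - rxx)
SEM = 19.02 * sqrt(1 - 0.72)
SEM = 19.02 * sqrt(0.28) = 19.02 * 0.52915
SEM = 10.0644

10.0644


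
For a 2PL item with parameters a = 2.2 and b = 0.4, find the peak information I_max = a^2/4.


For 2PL, max info at theta = b = 0.4
I_max = a^2 / 4 = 2.2^2 / 4
= 4.84 / 4
I_max = 1.21

1.21


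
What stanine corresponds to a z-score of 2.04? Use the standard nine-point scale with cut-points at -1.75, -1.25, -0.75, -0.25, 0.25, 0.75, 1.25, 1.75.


Stanine boundaries: [-1.75, -1.25, -0.75, -0.25, 0.25, 0.75, 1.25, 1.75]
z = 2.04
Check each boundary:
  z >= -1.75 -> could be stanine 2
  z >= -1.25 -> could be stanine 3
  z >= -0.75 -> could be stanine 4
  z >= -0.25 -> could be stanine 5
  z >= 0.25 -> could be stanine 6
  z >= 0.75 -> could be stanine 7
  z >= 1.25 -> could be stanine 8
  z >= 1.75 -> could be stanine 9
Highest qualifying boundary gives stanine = 9

9


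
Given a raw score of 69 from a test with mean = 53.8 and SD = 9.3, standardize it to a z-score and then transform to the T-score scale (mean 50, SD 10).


z = (X - mean) / SD = (69 - 53.8) / 9.3
z = 15.2 / 9.3
z = 1.6344
T-score = T = 50 + 10z
Carry z at full precision (z = 15.2 / 9.3) into the conversion:
T-score = 50 + 10 * (15.2 / 9.3) = 50 + 152 / 9.3
T-score = 50 + 16.3441
T-score = 66.3441

66.3441


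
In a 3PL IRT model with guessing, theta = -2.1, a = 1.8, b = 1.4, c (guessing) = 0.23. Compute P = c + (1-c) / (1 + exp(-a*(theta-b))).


logit = 1.8*(-2.1 - 1.4) = -6.3
P* = 1/(1 + exp(--6.3)) = 0.0018
P = 0.23 + (1 - 0.23) * 0.0018
P = 0.2314

0.2314


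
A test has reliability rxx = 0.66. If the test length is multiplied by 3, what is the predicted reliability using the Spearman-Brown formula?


r_new = (n * rxx) / (1 + (n-1) * rxx)
r_new = (3 * 0.66) / (1 + 2 * 0.66)
r_new = 1.98 / 2.32
r_new = 0.8534

0.8534


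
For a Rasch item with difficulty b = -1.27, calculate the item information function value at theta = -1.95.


P = 1/(1+exp(-(-1.95--1.27))) = 0.3363
I = P*(1-P) = 0.3363 * 0.6637
I = 0.2232

0.2232


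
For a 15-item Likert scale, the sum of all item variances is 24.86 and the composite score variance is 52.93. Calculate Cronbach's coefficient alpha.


alpha = (k/(k-1)) * (1 - sum(si^2)/s_total^2)
= (15/14) * (1 - 24.86/52.93)
alpha = 0.5682

0.5682
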